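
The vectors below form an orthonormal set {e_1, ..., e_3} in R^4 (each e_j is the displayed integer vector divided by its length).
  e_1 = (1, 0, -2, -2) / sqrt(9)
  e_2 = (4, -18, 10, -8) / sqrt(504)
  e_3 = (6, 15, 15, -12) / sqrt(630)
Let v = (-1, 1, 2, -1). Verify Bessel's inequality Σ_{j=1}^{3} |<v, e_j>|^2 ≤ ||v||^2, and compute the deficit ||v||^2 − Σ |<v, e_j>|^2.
Σ |<v, e_j>|^2 = 26/5; ||v||^2 = 7; deficit = 9/5

Write each e_j = u_j / sqrt(<u_j, u_j>) where u_j is the displayed integer vector. Then <v, e_j> = <v, u_j> / sqrt(<u_j, u_j>), so |<v, e_j>|^2 = <v, u_j>^2 / <u_j, u_j>.
Coefficients: <v, e_1> = -3/sqrt(9), <v, e_2> = 6/sqrt(504), <v, e_3> = 51/sqrt(630).
Square and sum: Σ |<v, e_j>|^2 = 26/5.
Compute ||v||^2 = v·v = 7.
Deficit = 7 − 26/5 = 9/5 ≥ 0, confirming Bessel's inequality. (The deficit equals ||v − Σ <v,e_j> e_j||^2, the squared distance from v to span{e_j}.)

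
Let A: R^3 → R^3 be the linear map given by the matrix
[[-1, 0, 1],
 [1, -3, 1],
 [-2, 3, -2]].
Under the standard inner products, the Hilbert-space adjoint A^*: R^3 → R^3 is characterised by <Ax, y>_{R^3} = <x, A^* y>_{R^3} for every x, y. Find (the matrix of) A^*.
A^* = A^T =
[[-1, 1, -2],
 [0, -3, 3],
 [1, 1, -2]]

For real matrices with standard dot products, the defining identity <Ax, y> = <x, A^* y> gives (Ax)^T y = x^T (A^*) y, i.e. x^T A^T y = x^T (A^*) y. Since this holds for all x, y, we must have A^* = A^T. Therefore
A^* =
[[-1, 1, -2],
 [0, -3, 3],
 [1, 1, -2]].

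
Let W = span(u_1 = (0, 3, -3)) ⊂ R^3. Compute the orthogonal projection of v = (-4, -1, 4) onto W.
proj_W(v) = (0, -5/2, 5/2)

Set up U = [u_1 | ... | u_1] ∈ R^(3×1). The projector onto W = col(U) is P = U (U^T U)^(-1) U^T.
Compute U^T U =
  [18],
and U^T v = (-15).
Solve U^T U · c = U^T v for the coefficients: c = (-5/6). The projection is proj_W(v) = U c.
Check: (v - proj_W(v)) · u_1 = 0  (should be 0).
Result: proj_W(v) = (0, -5/2, 5/2).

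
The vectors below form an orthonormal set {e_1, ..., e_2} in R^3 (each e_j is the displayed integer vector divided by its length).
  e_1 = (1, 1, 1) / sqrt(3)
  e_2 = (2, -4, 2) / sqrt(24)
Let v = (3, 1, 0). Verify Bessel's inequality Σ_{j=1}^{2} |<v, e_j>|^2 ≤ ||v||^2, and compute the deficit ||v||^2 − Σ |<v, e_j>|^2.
Σ |<v, e_j>|^2 = 11/2; ||v||^2 = 10; deficit = 9/2

Write each e_j = u_j / sqrt(<u_j, u_j>) where u_j is the displayed integer vector. Then <v, e_j> = <v, u_j> / sqrt(<u_j, u_j>), so |<v, e_j>|^2 = <v, u_j>^2 / <u_j, u_j>.
Coefficients: <v, e_1> = 4/sqrt(3), <v, e_2> = 2/sqrt(24).
Square and sum: Σ |<v, e_j>|^2 = 11/2.
Compute ||v||^2 = v·v = 10.
Deficit = 10 − 11/2 = 9/2 ≥ 0, confirming Bessel's inequality. (The deficit equals ||v − Σ <v,e_j> e_j||^2, the squared distance from v to span{e_j}.)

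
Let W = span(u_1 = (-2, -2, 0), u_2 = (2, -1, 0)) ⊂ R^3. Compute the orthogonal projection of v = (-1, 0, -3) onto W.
proj_W(v) = (-1, 0, 0)

Set up U = [u_1 | ... | u_2] ∈ R^(3×2). The projector onto W = col(U) is P = U (U^T U)^(-1) U^T.
Compute U^T U =
  [8, -2]
  [-2, 5],
and U^T v = (2, -2).
Solve U^T U · c = U^T v for the coefficients: c = (1/6, -1/3). The projection is proj_W(v) = U c.
Check: (v - proj_W(v)) · u_1 = 0  (should be 0).
Check: (v - proj_W(v)) · u_2 = 0  (should be 0).
Result: proj_W(v) = (-1, 0, 0).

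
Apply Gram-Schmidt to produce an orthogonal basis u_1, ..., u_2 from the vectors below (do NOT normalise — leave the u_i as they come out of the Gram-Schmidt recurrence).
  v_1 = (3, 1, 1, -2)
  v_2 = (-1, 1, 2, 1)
Orthogonal basis:
  u_1 = (3, 1, 1, -2)
  u_2 = (-3/5, 17/15, 32/15, 11/15)

Apply the Gram-Schmidt recurrence
  u_1 = v_1
  u_i = v_i − Σ_{j<i} ((v_i · u_j) / (u_j · u_j)) · u_j.

Step by step this gives:
  u_1 = (3, 1, 1, -2)
  u_2 = (-3/5, 17/15, 32/15, 11/15)

Orthogonality check:
  u_2 · u_1 = 0 (should be 0)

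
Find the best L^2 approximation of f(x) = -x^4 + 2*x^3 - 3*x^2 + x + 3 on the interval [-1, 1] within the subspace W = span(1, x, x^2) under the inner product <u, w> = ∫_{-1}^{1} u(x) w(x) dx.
g(x) = -27*x^2/7 + 11*x/5 + 108/35

The best approximation g ∈ W is the orthogonal projection of f onto W. Writing g = a_0 + a_1 x + a_2 x^2, the coefficients solve the normal equations G · a = b where
  G_{ij} = <φ_i, φ_j> and b_i = <f, φ_i>, with φ_0 = 1, φ_1 = x, φ_2 = x^2.
G =
  [2, 0, 2/3]
  [0, 2/3, 0]
  [2/3, 0, 2/5],
b = (18/5, 22/15, 18/35).
Solving gives a_0 = 108/35, a_1 = 11/5, a_2 = -27/7, so
  g(x) = -27*x^2/7 + 11*x/5 + 108/35.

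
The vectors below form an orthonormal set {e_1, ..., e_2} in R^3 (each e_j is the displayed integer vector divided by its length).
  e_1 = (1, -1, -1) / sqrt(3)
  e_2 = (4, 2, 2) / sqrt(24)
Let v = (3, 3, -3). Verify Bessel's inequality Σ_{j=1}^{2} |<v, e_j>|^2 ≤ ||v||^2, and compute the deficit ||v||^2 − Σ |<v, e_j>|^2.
Σ |<v, e_j>|^2 = 9; ||v||^2 = 27; deficit = 18

Write each e_j = u_j / sqrt(<u_j, u_j>) where u_j is the displayed integer vector. Then <v, e_j> = <v, u_j> / sqrt(<u_j, u_j>), so |<v, e_j>|^2 = <v, u_j>^2 / <u_j, u_j>.
Coefficients: <v, e_1> = 3/sqrt(3), <v, e_2> = 12/sqrt(24).
Square and sum: Σ |<v, e_j>|^2 = 9.
Compute ||v||^2 = v·v = 27.
Deficit = 27 − 9 = 18 ≥ 0, confirming Bessel's inequality. (The deficit equals ||v − Σ <v,e_j> e_j||^2, the squared distance from v to span{e_j}.)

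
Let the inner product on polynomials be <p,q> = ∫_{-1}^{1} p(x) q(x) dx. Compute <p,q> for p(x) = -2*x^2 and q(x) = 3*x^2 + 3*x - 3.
<p,q> = 8/5

Expand the product: p(x)·q(x) = -6*x^4 - 6*x^3 + 6*x^2.
∫_{-1}^{1} of each monomial x^k gives [2/(k+1) if k even, 0 if k odd]. Integrating term-by-term (or equivalently evaluating the antiderivative F(x) = -6*x^5/5 - 3*x^4/2 + 2*x^3 at the endpoints):
  F(1) − F(−1) = -7/10 − (-23/10) = 8/5.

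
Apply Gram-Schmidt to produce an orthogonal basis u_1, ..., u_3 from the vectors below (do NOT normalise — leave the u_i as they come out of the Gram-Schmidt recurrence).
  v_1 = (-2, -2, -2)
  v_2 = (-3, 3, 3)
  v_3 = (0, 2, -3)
Orthogonal basis:
  u_1 = (-2, -2, -2)
  u_2 = (-4, 2, 2)
  u_3 = (0, 5/2, -5/2)

Apply the Gram-Schmidt recurrence
  u_1 = v_1
  u_i = v_i − Σ_{j<i} ((v_i · u_j) / (u_j · u_j)) · u_j.

Step by step this gives:
  u_1 = (-2, -2, -2)
  u_2 = (-4, 2, 2)
  u_3 = (0, 5/2, -5/2)

Orthogonality check:
  u_2 · u_1 = 0 (should be 0)
  u_3 · u_1 = 0 (should be 0)
  u_3 · u_2 = 0 (should be 0)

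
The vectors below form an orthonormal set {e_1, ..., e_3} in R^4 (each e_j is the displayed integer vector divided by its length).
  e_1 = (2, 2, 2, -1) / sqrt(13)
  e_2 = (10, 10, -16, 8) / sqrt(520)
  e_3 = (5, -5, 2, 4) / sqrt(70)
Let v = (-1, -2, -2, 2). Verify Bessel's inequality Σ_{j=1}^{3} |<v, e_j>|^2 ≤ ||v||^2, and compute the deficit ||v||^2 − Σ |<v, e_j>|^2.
Σ |<v, e_j>|^2 = 90/7; ||v||^2 = 13; deficit = 1/7

Write each e_j = u_j / sqrt(<u_j, u_j>) where u_j is the displayed integer vector. Then <v, e_j> = <v, u_j> / sqrt(<u_j, u_j>), so |<v, e_j>|^2 = <v, u_j>^2 / <u_j, u_j>.
Coefficients: <v, e_1> = -12/sqrt(13), <v, e_2> = 18/sqrt(520), <v, e_3> = 9/sqrt(70).
Square and sum: Σ |<v, e_j>|^2 = 90/7.
Compute ||v||^2 = v·v = 13.
Deficit = 13 − 90/7 = 1/7 ≥ 0, confirming Bessel's inequality. (The deficit equals ||v − Σ <v,e_j> e_j||^2, the squared distance from v to span{e_j}.)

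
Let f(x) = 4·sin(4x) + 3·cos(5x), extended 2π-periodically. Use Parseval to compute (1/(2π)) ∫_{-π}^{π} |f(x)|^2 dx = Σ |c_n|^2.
Σ |c_n|^2 = 25/2

Expand |f|^2 and use orthogonality of {sin(nx), cos(mx)} on [-π, π]:
  ∫_{-π}^{π} sin(nx)^2 dx = π, ∫ cos(mx)^2 dx = π, and cross terms integrate to 0.
So ∫_{-π}^{π} f(x)^2 dx = 4^2 · π + 3^2 · π = (16 + 9)π.
Divide by 2π: (16 + 9)/2 = 25/2.
By Parseval, this equals Σ |c_n|^2.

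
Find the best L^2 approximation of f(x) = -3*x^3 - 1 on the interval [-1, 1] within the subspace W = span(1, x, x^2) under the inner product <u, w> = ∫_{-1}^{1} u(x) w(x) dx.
g(x) = -9*x/5 - 1

The best approximation g ∈ W is the orthogonal projection of f onto W. Writing g = a_0 + a_1 x + a_2 x^2, the coefficients solve the normal equations G · a = b where
  G_{ij} = <φ_i, φ_j> and b_i = <f, φ_i>, with φ_0 = 1, φ_1 = x, φ_2 = x^2.
G =
  [2, 0, 2/3]
  [0, 2/3, 0]
  [2/3, 0, 2/5],
b = (-2, -6/5, -2/3).
Solving gives a_0 = -1, a_1 = -9/5, a_2 = 0, so
  g(x) = -9*x/5 - 1.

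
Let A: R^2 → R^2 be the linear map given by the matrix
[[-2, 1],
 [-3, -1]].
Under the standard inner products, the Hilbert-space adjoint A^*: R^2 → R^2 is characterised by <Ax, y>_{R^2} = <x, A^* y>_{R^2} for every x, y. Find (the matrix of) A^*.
A^* = A^T =
[[-2, -3],
 [1, -1]]

For real matrices with standard dot products, the defining identity <Ax, y> = <x, A^* y> gives (Ax)^T y = x^T (A^*) y, i.e. x^T A^T y = x^T (A^*) y. Since this holds for all x, y, we must have A^* = A^T. Therefore
A^* =
[[-2, -3],
 [1, -1]].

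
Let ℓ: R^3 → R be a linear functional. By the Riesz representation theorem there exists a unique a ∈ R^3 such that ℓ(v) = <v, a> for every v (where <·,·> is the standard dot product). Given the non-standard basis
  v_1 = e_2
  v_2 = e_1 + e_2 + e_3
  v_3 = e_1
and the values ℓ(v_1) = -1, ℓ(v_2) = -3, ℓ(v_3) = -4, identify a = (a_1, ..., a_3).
a = (-4, -1, 2)

Write a = (a_1, ..., a_3) in the standard basis. For each basis vector v_i, ℓ(v_i) = <v_i, a> is a linear equation in the a_j's. Collect the n equations into a matrix system V a = ℓ, where row i of V is v_i (expressed in the standard basis). Since V is invertible (lower-triangular with 1s on the diagonal, up to permutation), solve by back-substitution:
  V =
[[0, 1, 0],
 [1, 1, 1],
 [1, 0, 0]]
  V a = (-1, -3, -4)
Solving gives a = (-4, -1, 2).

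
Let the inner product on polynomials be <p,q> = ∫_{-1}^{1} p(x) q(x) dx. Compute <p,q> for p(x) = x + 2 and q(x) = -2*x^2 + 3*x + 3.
<p,q> = 34/3

Expand the product: p(x)·q(x) = -2*x^3 - x^2 + 9*x + 6.
∫_{-1}^{1} of each monomial x^k gives [2/(k+1) if k even, 0 if k odd]. Integrating term-by-term (or equivalently evaluating the antiderivative F(x) = -x^4/2 - x^3/3 + 9*x^2/2 + 6*x at the endpoints):
  F(1) − F(−1) = 29/3 − (-5/3) = 34/3.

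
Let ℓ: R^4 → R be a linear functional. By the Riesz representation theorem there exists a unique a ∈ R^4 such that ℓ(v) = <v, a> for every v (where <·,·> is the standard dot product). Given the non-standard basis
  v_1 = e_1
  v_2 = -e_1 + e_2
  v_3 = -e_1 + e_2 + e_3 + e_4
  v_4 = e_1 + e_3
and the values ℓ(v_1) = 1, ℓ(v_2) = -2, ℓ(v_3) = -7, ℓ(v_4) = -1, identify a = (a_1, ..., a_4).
a = (1, -1, -2, -3)

Write a = (a_1, ..., a_4) in the standard basis. For each basis vector v_i, ℓ(v_i) = <v_i, a> is a linear equation in the a_j's. Collect the n equations into a matrix system V a = ℓ, where row i of V is v_i (expressed in the standard basis). Since V is invertible (lower-triangular with 1s on the diagonal, up to permutation), solve by back-substitution:
  V =
[[1, 0, 0, 0],
 [-1, 1, 0, 0],
 [-1, 1, 1, 1],
 [1, 0, 1, 0]]
  V a = (1, -2, -7, -1)
Solving gives a = (1, -1, -2, -3).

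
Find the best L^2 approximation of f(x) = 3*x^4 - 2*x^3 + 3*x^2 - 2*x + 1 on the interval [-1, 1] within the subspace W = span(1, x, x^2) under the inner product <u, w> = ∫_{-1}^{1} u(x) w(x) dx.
g(x) = 39*x^2/7 - 16*x/5 + 26/35

The best approximation g ∈ W is the orthogonal projection of f onto W. Writing g = a_0 + a_1 x + a_2 x^2, the coefficients solve the normal equations G · a = b where
  G_{ij} = <φ_i, φ_j> and b_i = <f, φ_i>, with φ_0 = 1, φ_1 = x, φ_2 = x^2.
G =
  [2, 0, 2/3]
  [0, 2/3, 0]
  [2/3, 0, 2/5],
b = (26/5, -32/15, 286/105).
Solving gives a_0 = 26/35, a_1 = -16/5, a_2 = 39/7, so
  g(x) = 39*x^2/7 - 16*x/5 + 26/35.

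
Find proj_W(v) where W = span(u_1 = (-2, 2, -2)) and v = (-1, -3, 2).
proj_W(v) = (4/3, -4/3, 4/3)

Set up U = [u_1 | ... | u_1] ∈ R^(3×1). The projector onto W = col(U) is P = U (U^T U)^(-1) U^T.
Compute U^T U =
  [12],
and U^T v = (-8).
Solve U^T U · c = U^T v for the coefficients: c = (-2/3). The projection is proj_W(v) = U c.
Check: (v - proj_W(v)) · u_1 = 0  (should be 0).
Result: proj_W(v) = (4/3, -4/3, 4/3).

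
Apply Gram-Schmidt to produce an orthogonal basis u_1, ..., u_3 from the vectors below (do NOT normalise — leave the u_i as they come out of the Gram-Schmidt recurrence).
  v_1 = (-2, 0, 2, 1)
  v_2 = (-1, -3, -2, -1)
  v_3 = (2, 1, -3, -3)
Orthogonal basis:
  u_1 = (-2, 0, 2, 1)
  u_2 = (-5/3, -3, -4/3, -2/3)
  u_3 = (-13/14, 13/14, -1/7, -11/7)

Apply the Gram-Schmidt recurrence
  u_1 = v_1
  u_i = v_i − Σ_{j<i} ((v_i · u_j) / (u_j · u_j)) · u_j.

Step by step this gives:
  u_1 = (-2, 0, 2, 1)
  u_2 = (-5/3, -3, -4/3, -2/3)
  u_3 = (-13/14, 13/14, -1/7, -11/7)

Orthogonality check:
  u_2 · u_1 = 0 (should be 0)
  u_3 · u_1 = 0 (should be 0)
  u_3 · u_2 = 0 (should be 0)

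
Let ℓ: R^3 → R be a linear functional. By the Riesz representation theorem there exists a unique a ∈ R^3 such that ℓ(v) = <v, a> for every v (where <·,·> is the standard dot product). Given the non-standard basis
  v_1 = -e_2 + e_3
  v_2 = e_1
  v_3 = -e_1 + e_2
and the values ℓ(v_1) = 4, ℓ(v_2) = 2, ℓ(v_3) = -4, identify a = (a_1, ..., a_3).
a = (2, -2, 2)

Write a = (a_1, ..., a_3) in the standard basis. For each basis vector v_i, ℓ(v_i) = <v_i, a> is a linear equation in the a_j's. Collect the n equations into a matrix system V a = ℓ, where row i of V is v_i (expressed in the standard basis). Since V is invertible (lower-triangular with 1s on the diagonal, up to permutation), solve by back-substitution:
  V =
[[0, -1, 1],
 [1, 0, 0],
 [-1, 1, 0]]
  V a = (4, 2, -4)
Solving gives a = (2, -2, 2).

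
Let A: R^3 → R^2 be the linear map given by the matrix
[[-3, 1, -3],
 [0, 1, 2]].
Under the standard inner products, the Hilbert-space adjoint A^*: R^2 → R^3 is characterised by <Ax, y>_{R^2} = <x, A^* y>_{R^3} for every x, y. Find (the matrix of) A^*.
A^* = A^T =
[[-3, 0],
 [1, 1],
 [-3, 2]]

For real matrices with standard dot products, the defining identity <Ax, y> = <x, A^* y> gives (Ax)^T y = x^T (A^*) y, i.e. x^T A^T y = x^T (A^*) y. Since this holds for all x, y, we must have A^* = A^T. Therefore
A^* =
[[-3, 0],
 [1, 1],
 [-3, 2]].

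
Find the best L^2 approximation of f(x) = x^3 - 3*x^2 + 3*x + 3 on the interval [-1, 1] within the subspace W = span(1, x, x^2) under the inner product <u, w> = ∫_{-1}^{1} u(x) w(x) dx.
g(x) = -3*x^2 + 18*x/5 + 3

The best approximation g ∈ W is the orthogonal projection of f onto W. Writing g = a_0 + a_1 x + a_2 x^2, the coefficients solve the normal equations G · a = b where
  G_{ij} = <φ_i, φ_j> and b_i = <f, φ_i>, with φ_0 = 1, φ_1 = x, φ_2 = x^2.
G =
  [2, 0, 2/3]
  [0, 2/3, 0]
  [2/3, 0, 2/5],
b = (4, 12/5, 4/5).
Solving gives a_0 = 3, a_1 = 18/5, a_2 = -3, so
  g(x) = -3*x^2 + 18*x/5 + 3.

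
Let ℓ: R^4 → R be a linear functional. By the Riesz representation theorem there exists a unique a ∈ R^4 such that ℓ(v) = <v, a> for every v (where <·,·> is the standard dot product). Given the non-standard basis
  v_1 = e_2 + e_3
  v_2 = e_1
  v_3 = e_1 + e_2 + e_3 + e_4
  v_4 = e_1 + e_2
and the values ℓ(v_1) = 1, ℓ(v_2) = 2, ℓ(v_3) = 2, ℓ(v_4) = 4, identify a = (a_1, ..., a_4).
a = (2, 2, -1, -1)

Write a = (a_1, ..., a_4) in the standard basis. For each basis vector v_i, ℓ(v_i) = <v_i, a> is a linear equation in the a_j's. Collect the n equations into a matrix system V a = ℓ, where row i of V is v_i (expressed in the standard basis). Since V is invertible (lower-triangular with 1s on the diagonal, up to permutation), solve by back-substitution:
  V =
[[0, 1, 1, 0],
 [1, 0, 0, 0],
 [1, 1, 1, 1],
 [1, 1, 0, 0]]
  V a = (1, 2, 2, 4)
Solving gives a = (2, 2, -1, -1).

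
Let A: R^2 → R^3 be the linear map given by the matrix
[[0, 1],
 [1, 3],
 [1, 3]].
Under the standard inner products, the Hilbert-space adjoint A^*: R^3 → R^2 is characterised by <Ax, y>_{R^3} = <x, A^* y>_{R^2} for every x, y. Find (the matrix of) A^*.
A^* = A^T =
[[0, 1, 1],
 [1, 3, 3]]

For real matrices with standard dot products, the defining identity <Ax, y> = <x, A^* y> gives (Ax)^T y = x^T (A^*) y, i.e. x^T A^T y = x^T (A^*) y. Since this holds for all x, y, we must have A^* = A^T. Therefore
A^* =
[[0, 1, 1],
 [1, 3, 3]].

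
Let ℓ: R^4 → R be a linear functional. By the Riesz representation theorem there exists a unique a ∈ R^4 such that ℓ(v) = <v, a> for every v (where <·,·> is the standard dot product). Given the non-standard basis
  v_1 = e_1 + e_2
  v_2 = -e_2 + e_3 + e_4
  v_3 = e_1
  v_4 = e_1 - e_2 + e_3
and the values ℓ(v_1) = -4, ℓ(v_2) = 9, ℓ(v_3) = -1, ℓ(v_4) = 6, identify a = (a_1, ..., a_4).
a = (-1, -3, 4, 2)

Write a = (a_1, ..., a_4) in the standard basis. For each basis vector v_i, ℓ(v_i) = <v_i, a> is a linear equation in the a_j's. Collect the n equations into a matrix system V a = ℓ, where row i of V is v_i (expressed in the standard basis). Since V is invertible (lower-triangular with 1s on the diagonal, up to permutation), solve by back-substitution:
  V =
[[1, 1, 0, 0],
 [0, -1, 1, 1],
 [1, 0, 0, 0],
 [1, -1, 1, 0]]
  V a = (-4, 9, -1, 6)
Solving gives a = (-1, -3, 4, 2).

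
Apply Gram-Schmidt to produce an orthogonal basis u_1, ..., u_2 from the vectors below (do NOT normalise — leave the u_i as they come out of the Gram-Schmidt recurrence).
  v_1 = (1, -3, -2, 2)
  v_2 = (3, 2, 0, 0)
Orthogonal basis:
  u_1 = (1, -3, -2, 2)
  u_2 = (19/6, 3/2, -1/3, 1/3)

Apply the Gram-Schmidt recurrence
  u_1 = v_1
  u_i = v_i − Σ_{j<i} ((v_i · u_j) / (u_j · u_j)) · u_j.

Step by step this gives:
  u_1 = (1, -3, -2, 2)
  u_2 = (19/6, 3/2, -1/3, 1/3)

Orthogonality check:
  u_2 · u_1 = 0 (should be 0)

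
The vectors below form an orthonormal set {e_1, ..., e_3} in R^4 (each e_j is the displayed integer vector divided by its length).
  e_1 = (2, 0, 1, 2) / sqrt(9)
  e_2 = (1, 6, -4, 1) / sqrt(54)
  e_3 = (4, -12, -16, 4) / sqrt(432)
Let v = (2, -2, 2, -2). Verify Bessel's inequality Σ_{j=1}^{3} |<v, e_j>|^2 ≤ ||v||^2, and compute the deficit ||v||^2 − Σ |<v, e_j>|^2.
Σ |<v, e_j>|^2 = 8; ||v||^2 = 16; deficit = 8

Write each e_j = u_j / sqrt(<u_j, u_j>) where u_j is the displayed integer vector. Then <v, e_j> = <v, u_j> / sqrt(<u_j, u_j>), so |<v, e_j>|^2 = <v, u_j>^2 / <u_j, u_j>.
Coefficients: <v, e_1> = 2/sqrt(9), <v, e_2> = -20/sqrt(54), <v, e_3> = -8/sqrt(432).
Square and sum: Σ |<v, e_j>|^2 = 8.
Compute ||v||^2 = v·v = 16.
Deficit = 16 − 8 = 8 ≥ 0, confirming Bessel's inequality. (The deficit equals ||v − Σ <v,e_j> e_j||^2, the squared distance from v to span{e_j}.)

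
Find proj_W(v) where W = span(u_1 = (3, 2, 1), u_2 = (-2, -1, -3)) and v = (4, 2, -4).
proj_W(v) = (10/3, 44/15, -58/15)

Set up U = [u_1 | ... | u_2] ∈ R^(3×2). The projector onto W = col(U) is P = U (U^T U)^(-1) U^T.
Compute U^T U =
  [14, -11]
  [-11, 14],
and U^T v = (12, 2).
Solve U^T U · c = U^T v for the coefficients: c = (38/15, 32/15). The projection is proj_W(v) = U c.
Check: (v - proj_W(v)) · u_1 = 0  (should be 0).
Check: (v - proj_W(v)) · u_2 = 0  (should be 0).
Result: proj_W(v) = (10/3, 44/15, -58/15).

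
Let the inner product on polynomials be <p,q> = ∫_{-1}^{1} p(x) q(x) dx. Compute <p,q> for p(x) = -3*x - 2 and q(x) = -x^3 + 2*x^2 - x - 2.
<p,q> = 128/15

Expand the product: p(x)·q(x) = 3*x^4 - 4*x^3 - x^2 + 8*x + 4.
∫_{-1}^{1} of each monomial x^k gives [2/(k+1) if k even, 0 if k odd]. Integrating term-by-term (or equivalently evaluating the antiderivative F(x) = 3*x^5/5 - x^4 - x^3/3 + 4*x^2 + 4*x at the endpoints):
  F(1) − F(−1) = 109/15 − (-19/15) = 128/15.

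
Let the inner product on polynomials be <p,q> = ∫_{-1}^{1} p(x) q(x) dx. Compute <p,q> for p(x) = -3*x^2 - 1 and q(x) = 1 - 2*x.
<p,q> = -4

Expand the product: p(x)·q(x) = 6*x^3 - 3*x^2 + 2*x - 1.
∫_{-1}^{1} of each monomial x^k gives [2/(k+1) if k even, 0 if k odd]. Integrating term-by-term (or equivalently evaluating the antiderivative F(x) = 3*x^4/2 - x^3 + x^2 - x at the endpoints):
  F(1) − F(−1) = 1/2 − (9/2) = -4.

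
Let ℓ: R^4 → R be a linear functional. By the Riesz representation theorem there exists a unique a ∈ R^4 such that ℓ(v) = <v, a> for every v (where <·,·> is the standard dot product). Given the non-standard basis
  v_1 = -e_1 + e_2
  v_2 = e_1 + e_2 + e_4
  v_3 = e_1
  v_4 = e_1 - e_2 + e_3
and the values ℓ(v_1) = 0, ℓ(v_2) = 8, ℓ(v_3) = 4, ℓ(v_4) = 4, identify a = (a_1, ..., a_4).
a = (4, 4, 4, 0)

Write a = (a_1, ..., a_4) in the standard basis. For each basis vector v_i, ℓ(v_i) = <v_i, a> is a linear equation in the a_j's. Collect the n equations into a matrix system V a = ℓ, where row i of V is v_i (expressed in the standard basis). Since V is invertible (lower-triangular with 1s on the diagonal, up to permutation), solve by back-substitution:
  V =
[[-1, 1, 0, 0],
 [1, 1, 0, 1],
 [1, 0, 0, 0],
 [1, -1, 1, 0]]
  V a = (0, 8, 4, 4)
Solving gives a = (4, 4, 4, 0).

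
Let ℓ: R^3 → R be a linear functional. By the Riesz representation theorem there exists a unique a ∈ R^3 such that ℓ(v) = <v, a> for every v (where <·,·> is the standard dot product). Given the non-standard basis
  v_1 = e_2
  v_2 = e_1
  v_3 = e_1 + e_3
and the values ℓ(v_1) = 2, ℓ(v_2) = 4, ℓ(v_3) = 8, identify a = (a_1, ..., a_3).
a = (4, 2, 4)

Write a = (a_1, ..., a_3) in the standard basis. For each basis vector v_i, ℓ(v_i) = <v_i, a> is a linear equation in the a_j's. Collect the n equations into a matrix system V a = ℓ, where row i of V is v_i (expressed in the standard basis). Since V is invertible (lower-triangular with 1s on the diagonal, up to permutation), solve by back-substitution:
  V =
[[0, 1, 0],
 [1, 0, 0],
 [1, 0, 1]]
  V a = (2, 4, 8)
Solving gives a = (4, 2, 4).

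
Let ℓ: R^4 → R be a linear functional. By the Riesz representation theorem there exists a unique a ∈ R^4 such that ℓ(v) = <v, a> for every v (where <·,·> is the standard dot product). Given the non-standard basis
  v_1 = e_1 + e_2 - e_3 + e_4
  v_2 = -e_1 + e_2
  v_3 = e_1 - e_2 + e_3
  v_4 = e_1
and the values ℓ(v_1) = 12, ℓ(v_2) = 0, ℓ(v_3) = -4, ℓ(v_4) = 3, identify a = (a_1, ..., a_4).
a = (3, 3, -4, 2)

Write a = (a_1, ..., a_4) in the standard basis. For each basis vector v_i, ℓ(v_i) = <v_i, a> is a linear equation in the a_j's. Collect the n equations into a matrix system V a = ℓ, where row i of V is v_i (expressed in the standard basis). Since V is invertible (lower-triangular with 1s on the diagonal, up to permutation), solve by back-substitution:
  V =
[[1, 1, -1, 1],
 [-1, 1, 0, 0],
 [1, -1, 1, 0],
 [1, 0, 0, 0]]
  V a = (12, 0, -4, 3)
Solving gives a = (3, 3, -4, 2).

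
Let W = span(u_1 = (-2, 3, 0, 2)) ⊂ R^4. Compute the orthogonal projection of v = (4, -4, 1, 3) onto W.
proj_W(v) = (28/17, -42/17, 0, -28/17)

Set up U = [u_1 | ... | u_1] ∈ R^(4×1). The projector onto W = col(U) is P = U (U^T U)^(-1) U^T.
Compute U^T U =
  [17],
and U^T v = (-14).
Solve U^T U · c = U^T v for the coefficients: c = (-14/17). The projection is proj_W(v) = U c.
Check: (v - proj_W(v)) · u_1 = 0  (should be 0).
Result: proj_W(v) = (28/17, -42/17, 0, -28/17).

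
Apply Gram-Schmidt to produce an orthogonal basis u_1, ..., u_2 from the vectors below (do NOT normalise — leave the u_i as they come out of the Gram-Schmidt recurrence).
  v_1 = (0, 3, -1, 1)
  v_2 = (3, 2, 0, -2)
Orthogonal basis:
  u_1 = (0, 3, -1, 1)
  u_2 = (3, 10/11, 4/11, -26/11)

Apply the Gram-Schmidt recurrence
  u_1 = v_1
  u_i = v_i − Σ_{j<i} ((v_i · u_j) / (u_j · u_j)) · u_j.

Step by step this gives:
  u_1 = (0, 3, -1, 1)
  u_2 = (3, 10/11, 4/11, -26/11)

Orthogonality check:
  u_2 · u_1 = 0 (should be 0)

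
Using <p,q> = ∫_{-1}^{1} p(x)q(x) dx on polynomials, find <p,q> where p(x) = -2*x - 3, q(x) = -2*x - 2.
<p,q> = 44/3

Expand the product: p(x)·q(x) = 4*x^2 + 10*x + 6.
∫_{-1}^{1} of each monomial x^k gives [2/(k+1) if k even, 0 if k odd]. Integrating term-by-term (or equivalently evaluating the antiderivative F(x) = 4*x^3/3 + 5*x^2 + 6*x at the endpoints):
  F(1) − F(−1) = 37/3 − (-7/3) = 44/3.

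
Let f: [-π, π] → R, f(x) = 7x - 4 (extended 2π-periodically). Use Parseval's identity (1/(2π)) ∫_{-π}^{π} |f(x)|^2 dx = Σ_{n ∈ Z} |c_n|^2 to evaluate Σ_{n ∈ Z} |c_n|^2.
Σ |c_n|^2 = 49π^2/3 + 16

Expand and integrate term by term over [-π, π]:
  ∫ (7x)^2 dx = 49·(2π^3/3); ∫ 2·7·(-4)·x dx = 0 (odd integrand); ∫ (-4)^2 dx = 16·2π.
So (1/(2π)) ∫_{-π}^{π} (7x - 4)^2 dx = 49π^2/3 + 16 = 49π^2/3 + 16.
Parseval ⇒ Σ |c_n|^2 = 49π^2/3 + 16.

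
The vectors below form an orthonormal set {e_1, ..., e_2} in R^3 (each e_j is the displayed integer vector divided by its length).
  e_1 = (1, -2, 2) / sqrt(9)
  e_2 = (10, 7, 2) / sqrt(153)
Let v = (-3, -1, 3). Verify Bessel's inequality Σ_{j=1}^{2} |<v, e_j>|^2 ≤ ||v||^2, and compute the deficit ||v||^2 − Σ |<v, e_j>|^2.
Σ |<v, e_j>|^2 = 154/17; ||v||^2 = 19; deficit = 169/17

Write each e_j = u_j / sqrt(<u_j, u_j>) where u_j is the displayed integer vector. Then <v, e_j> = <v, u_j> / sqrt(<u_j, u_j>), so |<v, e_j>|^2 = <v, u_j>^2 / <u_j, u_j>.
Coefficients: <v, e_1> = 5/sqrt(9), <v, e_2> = -31/sqrt(153).
Square and sum: Σ |<v, e_j>|^2 = 154/17.
Compute ||v||^2 = v·v = 19.
Deficit = 19 − 154/17 = 169/17 ≥ 0, confirming Bessel's inequality. (The deficit equals ||v − Σ <v,e_j> e_j||^2, the squared distance from v to span{e_j}.)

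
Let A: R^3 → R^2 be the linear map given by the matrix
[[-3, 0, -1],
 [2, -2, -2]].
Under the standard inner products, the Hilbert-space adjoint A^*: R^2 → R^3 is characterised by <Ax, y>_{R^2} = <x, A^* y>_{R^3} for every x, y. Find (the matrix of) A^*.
A^* = A^T =
[[-3, 2],
 [0, -2],
 [-1, -2]]

For real matrices with standard dot products, the defining identity <Ax, y> = <x, A^* y> gives (Ax)^T y = x^T (A^*) y, i.e. x^T A^T y = x^T (A^*) y. Since this holds for all x, y, we must have A^* = A^T. Therefore
A^* =
[[-3, 2],
 [0, -2],
 [-1, -2]].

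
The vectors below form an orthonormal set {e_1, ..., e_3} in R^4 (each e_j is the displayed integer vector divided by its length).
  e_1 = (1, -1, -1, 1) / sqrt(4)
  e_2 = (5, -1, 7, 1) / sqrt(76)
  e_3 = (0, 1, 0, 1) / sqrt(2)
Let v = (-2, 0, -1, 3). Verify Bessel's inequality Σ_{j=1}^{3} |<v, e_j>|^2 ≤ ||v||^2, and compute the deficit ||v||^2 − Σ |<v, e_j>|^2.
Σ |<v, e_j>|^2 = 307/38; ||v||^2 = 14; deficit = 225/38

Write each e_j = u_j / sqrt(<u_j, u_j>) where u_j is the displayed integer vector. Then <v, e_j> = <v, u_j> / sqrt(<u_j, u_j>), so |<v, e_j>|^2 = <v, u_j>^2 / <u_j, u_j>.
Coefficients: <v, e_1> = 2/sqrt(4), <v, e_2> = -14/sqrt(76), <v, e_3> = 3/sqrt(2).
Square and sum: Σ |<v, e_j>|^2 = 307/38.
Compute ||v||^2 = v·v = 14.
Deficit = 14 − 307/38 = 225/38 ≥ 0, confirming Bessel's inequality. (The deficit equals ||v − Σ <v,e_j> e_j||^2, the squared distance from v to span{e_j}.)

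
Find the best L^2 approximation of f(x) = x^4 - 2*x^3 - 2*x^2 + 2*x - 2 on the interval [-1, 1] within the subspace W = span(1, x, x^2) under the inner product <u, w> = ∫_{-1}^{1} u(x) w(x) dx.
g(x) = -8*x^2/7 + 4*x/5 - 73/35

The best approximation g ∈ W is the orthogonal projection of f onto W. Writing g = a_0 + a_1 x + a_2 x^2, the coefficients solve the normal equations G · a = b where
  G_{ij} = <φ_i, φ_j> and b_i = <f, φ_i>, with φ_0 = 1, φ_1 = x, φ_2 = x^2.
G =
  [2, 0, 2/3]
  [0, 2/3, 0]
  [2/3, 0, 2/5],
b = (-74/15, 8/15, -194/105).
Solving gives a_0 = -73/35, a_1 = 4/5, a_2 = -8/7, so
  g(x) = -8*x^2/7 + 4*x/5 - 73/35.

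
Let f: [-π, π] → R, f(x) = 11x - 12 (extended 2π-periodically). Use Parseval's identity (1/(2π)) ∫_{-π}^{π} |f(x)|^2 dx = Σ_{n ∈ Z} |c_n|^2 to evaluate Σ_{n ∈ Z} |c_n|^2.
Σ |c_n|^2 = 121π^2/3 + 144

Expand and integrate term by term over [-π, π]:
  ∫ (11x)^2 dx = 121·(2π^3/3); ∫ 2·11·(-12)·x dx = 0 (odd integrand); ∫ (-12)^2 dx = 144·2π.
So (1/(2π)) ∫_{-π}^{π} (11x - 12)^2 dx = 121π^2/3 + 144 = 121π^2/3 + 144.
Parseval ⇒ Σ |c_n|^2 = 121π^2/3 + 144.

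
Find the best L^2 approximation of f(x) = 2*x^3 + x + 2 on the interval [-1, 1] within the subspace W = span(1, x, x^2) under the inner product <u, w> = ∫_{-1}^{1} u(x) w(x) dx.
g(x) = 11*x/5 + 2

The best approximation g ∈ W is the orthogonal projection of f onto W. Writing g = a_0 + a_1 x + a_2 x^2, the coefficients solve the normal equations G · a = b where
  G_{ij} = <φ_i, φ_j> and b_i = <f, φ_i>, with φ_0 = 1, φ_1 = x, φ_2 = x^2.
G =
  [2, 0, 2/3]
  [0, 2/3, 0]
  [2/3, 0, 2/5],
b = (4, 22/15, 4/3).
Solving gives a_0 = 2, a_1 = 11/5, a_2 = 0, so
  g(x) = 11*x/5 + 2.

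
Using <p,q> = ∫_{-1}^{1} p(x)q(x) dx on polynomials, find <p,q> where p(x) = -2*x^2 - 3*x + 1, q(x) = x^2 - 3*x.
<p,q> = 88/15

Expand the product: p(x)·q(x) = -2*x^4 + 3*x^3 + 10*x^2 - 3*x.
∫_{-1}^{1} of each monomial x^k gives [2/(k+1) if k even, 0 if k odd]. Integrating term-by-term (or equivalently evaluating the antiderivative F(x) = -2*x^5/5 + 3*x^4/4 + 10*x^3/3 - 3*x^2/2 at the endpoints):
  F(1) − F(−1) = 131/60 − (-221/60) = 88/15.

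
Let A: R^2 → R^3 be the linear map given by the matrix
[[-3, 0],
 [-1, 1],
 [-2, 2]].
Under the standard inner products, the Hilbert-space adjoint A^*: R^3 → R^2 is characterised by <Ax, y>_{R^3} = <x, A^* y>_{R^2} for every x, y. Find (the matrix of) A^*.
A^* = A^T =
[[-3, -1, -2],
 [0, 1, 2]]

For real matrices with standard dot products, the defining identity <Ax, y> = <x, A^* y> gives (Ax)^T y = x^T (A^*) y, i.e. x^T A^T y = x^T (A^*) y. Since this holds for all x, y, we must have A^* = A^T. Therefore
A^* =
[[-3, -1, -2],
 [0, 1, 2]].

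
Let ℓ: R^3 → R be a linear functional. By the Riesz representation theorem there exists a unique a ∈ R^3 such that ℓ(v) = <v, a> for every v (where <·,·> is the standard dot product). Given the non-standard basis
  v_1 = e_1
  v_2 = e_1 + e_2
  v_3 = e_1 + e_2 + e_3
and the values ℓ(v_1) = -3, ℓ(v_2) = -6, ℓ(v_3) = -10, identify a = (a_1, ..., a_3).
a = (-3, -3, -4)

Write a = (a_1, ..., a_3) in the standard basis. For each basis vector v_i, ℓ(v_i) = <v_i, a> is a linear equation in the a_j's. Collect the n equations into a matrix system V a = ℓ, where row i of V is v_i (expressed in the standard basis). Since V is invertible (lower-triangular with 1s on the diagonal, up to permutation), solve by back-substitution:
  V =
[[1, 0, 0],
 [1, 1, 0],
 [1, 1, 1]]
  V a = (-3, -6, -10)
Solving gives a = (-3, -3, -4).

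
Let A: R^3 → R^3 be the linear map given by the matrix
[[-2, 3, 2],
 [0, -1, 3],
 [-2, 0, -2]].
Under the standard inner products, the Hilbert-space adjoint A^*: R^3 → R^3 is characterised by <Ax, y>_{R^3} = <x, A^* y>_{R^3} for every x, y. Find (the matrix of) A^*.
A^* = A^T =
[[-2, 0, -2],
 [3, -1, 0],
 [2, 3, -2]]

For real matrices with standard dot products, the defining identity <Ax, y> = <x, A^* y> gives (Ax)^T y = x^T (A^*) y, i.e. x^T A^T y = x^T (A^*) y. Since this holds for all x, y, we must have A^* = A^T. Therefore
A^* =
[[-2, 0, -2],
 [3, -1, 0],
 [2, 3, -2]].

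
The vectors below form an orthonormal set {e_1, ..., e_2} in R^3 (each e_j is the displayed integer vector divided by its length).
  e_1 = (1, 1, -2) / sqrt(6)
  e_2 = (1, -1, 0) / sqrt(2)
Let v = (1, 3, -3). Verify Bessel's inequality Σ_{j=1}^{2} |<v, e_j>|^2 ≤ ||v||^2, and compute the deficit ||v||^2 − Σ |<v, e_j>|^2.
Σ |<v, e_j>|^2 = 56/3; ||v||^2 = 19; deficit = 1/3

Write each e_j = u_j / sqrt(<u_j, u_j>) where u_j is the displayed integer vector. Then <v, e_j> = <v, u_j> / sqrt(<u_j, u_j>), so |<v, e_j>|^2 = <v, u_j>^2 / <u_j, u_j>.
Coefficients: <v, e_1> = 10/sqrt(6), <v, e_2> = -2/sqrt(2).
Square and sum: Σ |<v, e_j>|^2 = 56/3.
Compute ||v||^2 = v·v = 19.
Deficit = 19 − 56/3 = 1/3 ≥ 0, confirming Bessel's inequality. (The deficit equals ||v − Σ <v,e_j> e_j||^2, the squared distance from v to span{e_j}.)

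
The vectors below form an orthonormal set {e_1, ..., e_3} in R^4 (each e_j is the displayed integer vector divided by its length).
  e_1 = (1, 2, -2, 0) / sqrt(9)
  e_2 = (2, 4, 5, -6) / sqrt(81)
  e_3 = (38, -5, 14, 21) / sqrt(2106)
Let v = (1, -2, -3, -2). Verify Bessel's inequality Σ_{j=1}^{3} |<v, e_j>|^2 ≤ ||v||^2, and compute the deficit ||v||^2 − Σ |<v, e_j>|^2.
Σ |<v, e_j>|^2 = 34/13; ||v||^2 = 18; deficit = 200/13

Write each e_j = u_j / sqrt(<u_j, u_j>) where u_j is the displayed integer vector. Then <v, e_j> = <v, u_j> / sqrt(<u_j, u_j>), so |<v, e_j>|^2 = <v, u_j>^2 / <u_j, u_j>.
Coefficients: <v, e_1> = 3/sqrt(9), <v, e_2> = -9/sqrt(81), <v, e_3> = -36/sqrt(2106).
Square and sum: Σ |<v, e_j>|^2 = 34/13.
Compute ||v||^2 = v·v = 18.
Deficit = 18 − 34/13 = 200/13 ≥ 0, confirming Bessel's inequality. (The deficit equals ||v − Σ <v,e_j> e_j||^2, the squared distance from v to span{e_j}.)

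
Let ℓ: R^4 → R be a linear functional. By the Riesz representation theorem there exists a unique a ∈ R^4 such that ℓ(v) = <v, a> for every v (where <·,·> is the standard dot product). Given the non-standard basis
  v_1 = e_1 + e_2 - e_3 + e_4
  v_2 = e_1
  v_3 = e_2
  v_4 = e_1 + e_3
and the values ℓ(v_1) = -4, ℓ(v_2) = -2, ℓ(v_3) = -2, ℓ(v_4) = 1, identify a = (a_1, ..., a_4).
a = (-2, -2, 3, 3)

Write a = (a_1, ..., a_4) in the standard basis. For each basis vector v_i, ℓ(v_i) = <v_i, a> is a linear equation in the a_j's. Collect the n equations into a matrix system V a = ℓ, where row i of V is v_i (expressed in the standard basis). Since V is invertible (lower-triangular with 1s on the diagonal, up to permutation), solve by back-substitution:
  V =
[[1, 1, -1, 1],
 [1, 0, 0, 0],
 [0, 1, 0, 0],
 [1, 0, 1, 0]]
  V a = (-4, -2, -2, 1)
Solving gives a = (-2, -2, 3, 3).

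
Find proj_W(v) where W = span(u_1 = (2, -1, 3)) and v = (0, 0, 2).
proj_W(v) = (6/7, -3/7, 9/7)

Set up U = [u_1 | ... | u_1] ∈ R^(3×1). The projector onto W = col(U) is P = U (U^T U)^(-1) U^T.
Compute U^T U =
  [14],
and U^T v = (6).
Solve U^T U · c = U^T v for the coefficients: c = (3/7). The projection is proj_W(v) = U c.
Check: (v - proj_W(v)) · u_1 = 0  (should be 0).
Result: proj_W(v) = (6/7, -3/7, 9/7).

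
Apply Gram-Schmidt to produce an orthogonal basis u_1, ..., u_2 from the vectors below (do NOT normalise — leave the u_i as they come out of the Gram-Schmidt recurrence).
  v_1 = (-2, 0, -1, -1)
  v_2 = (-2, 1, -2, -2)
Orthogonal basis:
  u_1 = (-2, 0, -1, -1)
  u_2 = (2/3, 1, -2/3, -2/3)

Apply the Gram-Schmidt recurrence
  u_1 = v_1
  u_i = v_i − Σ_{j<i} ((v_i · u_j) / (u_j · u_j)) · u_j.

Step by step this gives:
  u_1 = (-2, 0, -1, -1)
  u_2 = (2/3, 1, -2/3, -2/3)

Orthogonality check:
  u_2 · u_1 = 0 (should be 0)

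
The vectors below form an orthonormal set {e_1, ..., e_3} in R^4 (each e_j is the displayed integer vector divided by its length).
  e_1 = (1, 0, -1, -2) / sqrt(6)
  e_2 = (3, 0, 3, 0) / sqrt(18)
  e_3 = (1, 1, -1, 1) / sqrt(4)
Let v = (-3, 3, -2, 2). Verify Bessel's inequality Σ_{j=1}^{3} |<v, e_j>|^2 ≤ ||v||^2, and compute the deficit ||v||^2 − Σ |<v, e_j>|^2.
Σ |<v, e_j>|^2 = 62/3; ||v||^2 = 26; deficit = 16/3

Write each e_j = u_j / sqrt(<u_j, u_j>) where u_j is the displayed integer vector. Then <v, e_j> = <v, u_j> / sqrt(<u_j, u_j>), so |<v, e_j>|^2 = <v, u_j>^2 / <u_j, u_j>.
Coefficients: <v, e_1> = -5/sqrt(6), <v, e_2> = -15/sqrt(18), <v, e_3> = 4/sqrt(4).
Square and sum: Σ |<v, e_j>|^2 = 62/3.
Compute ||v||^2 = v·v = 26.
Deficit = 26 − 62/3 = 16/3 ≥ 0, confirming Bessel's inequality. (The deficit equals ||v − Σ <v,e_j> e_j||^2, the squared distance from v to span{e_j}.)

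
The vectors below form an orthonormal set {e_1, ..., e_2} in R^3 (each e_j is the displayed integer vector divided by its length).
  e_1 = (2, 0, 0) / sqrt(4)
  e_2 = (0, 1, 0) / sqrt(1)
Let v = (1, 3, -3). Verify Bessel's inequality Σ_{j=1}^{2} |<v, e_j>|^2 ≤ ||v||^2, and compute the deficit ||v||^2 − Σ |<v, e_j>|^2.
Σ |<v, e_j>|^2 = 10; ||v||^2 = 19; deficit = 9

Write each e_j = u_j / sqrt(<u_j, u_j>) where u_j is the displayed integer vector. Then <v, e_j> = <v, u_j> / sqrt(<u_j, u_j>), so |<v, e_j>|^2 = <v, u_j>^2 / <u_j, u_j>.
Coefficients: <v, e_1> = 2/sqrt(4), <v, e_2> = 3/sqrt(1).
Square and sum: Σ |<v, e_j>|^2 = 10.
Compute ||v||^2 = v·v = 19.
Deficit = 19 − 10 = 9 ≥ 0, confirming Bessel's inequality. (The deficit equals ||v − Σ <v,e_j> e_j||^2, the squared distance from v to span{e_j}.)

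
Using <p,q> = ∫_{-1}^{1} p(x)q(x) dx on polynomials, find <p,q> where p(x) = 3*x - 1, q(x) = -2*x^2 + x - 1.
<p,q> = 16/3

Expand the product: p(x)·q(x) = -6*x^3 + 5*x^2 - 4*x + 1.
∫_{-1}^{1} of each monomial x^k gives [2/(k+1) if k even, 0 if k odd]. Integrating term-by-term (or equivalently evaluating the antiderivative F(x) = -3*x^4/2 + 5*x^3/3 - 2*x^2 + x at the endpoints):
  F(1) − F(−1) = -5/6 − (-37/6) = 16/3.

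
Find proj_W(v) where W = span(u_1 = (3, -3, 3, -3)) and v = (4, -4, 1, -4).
proj_W(v) = (13/4, -13/4, 13/4, -13/4)

Set up U = [u_1 | ... | u_1] ∈ R^(4×1). The projector onto W = col(U) is P = U (U^T U)^(-1) U^T.
Compute U^T U =
  [36],
and U^T v = (39).
Solve U^T U · c = U^T v for the coefficients: c = (13/12). The projection is proj_W(v) = U c.
Check: (v - proj_W(v)) · u_1 = 0  (should be 0).
Result: proj_W(v) = (13/4, -13/4, 13/4, -13/4).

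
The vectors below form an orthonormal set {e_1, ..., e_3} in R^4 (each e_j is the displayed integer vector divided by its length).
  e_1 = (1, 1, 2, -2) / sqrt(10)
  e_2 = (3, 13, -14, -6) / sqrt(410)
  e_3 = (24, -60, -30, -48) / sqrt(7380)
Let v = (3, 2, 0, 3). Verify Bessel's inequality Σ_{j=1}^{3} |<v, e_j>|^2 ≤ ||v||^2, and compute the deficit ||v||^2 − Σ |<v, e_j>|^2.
Σ |<v, e_j>|^2 = 29/5; ||v||^2 = 22; deficit = 81/5

Write each e_j = u_j / sqrt(<u_j, u_j>) where u_j is the displayed integer vector. Then <v, e_j> = <v, u_j> / sqrt(<u_j, u_j>), so |<v, e_j>|^2 = <v, u_j>^2 / <u_j, u_j>.
Coefficients: <v, e_1> = -1/sqrt(10), <v, e_2> = 17/sqrt(410), <v, e_3> = -192/sqrt(7380).
Square and sum: Σ |<v, e_j>|^2 = 29/5.
Compute ||v||^2 = v·v = 22.
Deficit = 22 − 29/5 = 81/5 ≥ 0, confirming Bessel's inequality. (The deficit equals ||v − Σ <v,e_j> e_j||^2, the squared distance from v to span{e_j}.)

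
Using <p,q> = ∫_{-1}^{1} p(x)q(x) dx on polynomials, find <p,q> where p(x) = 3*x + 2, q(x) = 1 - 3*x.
<p,q> = -2

Expand the product: p(x)·q(x) = -9*x^2 - 3*x + 2.
∫_{-1}^{1} of each monomial x^k gives [2/(k+1) if k even, 0 if k odd]. Integrating term-by-term (or equivalently evaluating the antiderivative F(x) = -3*x^3 - 3*x^2/2 + 2*x at the endpoints):
  F(1) − F(−1) = -5/2 − (-1/2) = -2.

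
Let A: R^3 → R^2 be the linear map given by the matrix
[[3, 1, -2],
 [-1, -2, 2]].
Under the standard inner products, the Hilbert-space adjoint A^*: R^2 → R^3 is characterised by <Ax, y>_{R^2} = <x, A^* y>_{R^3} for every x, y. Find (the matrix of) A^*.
A^* = A^T =
[[3, -1],
 [1, -2],
 [-2, 2]]

For real matrices with standard dot products, the defining identity <Ax, y> = <x, A^* y> gives (Ax)^T y = x^T (A^*) y, i.e. x^T A^T y = x^T (A^*) y. Since this holds for all x, y, we must have A^* = A^T. Therefore
A^* =
[[3, -1],
 [1, -2],
 [-2, 2]].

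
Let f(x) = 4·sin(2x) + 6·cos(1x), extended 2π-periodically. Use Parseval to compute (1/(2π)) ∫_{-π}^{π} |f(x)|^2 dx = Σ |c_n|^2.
Σ |c_n|^2 = 26

Expand |f|^2 and use orthogonality of {sin(nx), cos(mx)} on [-π, π]:
  ∫_{-π}^{π} sin(nx)^2 dx = π, ∫ cos(mx)^2 dx = π, and cross terms integrate to 0.
So ∫_{-π}^{π} f(x)^2 dx = 4^2 · π + 6^2 · π = (16 + 36)π.
Divide by 2π: (16 + 36)/2 = 26.
By Parseval, this equals Σ |c_n|^2.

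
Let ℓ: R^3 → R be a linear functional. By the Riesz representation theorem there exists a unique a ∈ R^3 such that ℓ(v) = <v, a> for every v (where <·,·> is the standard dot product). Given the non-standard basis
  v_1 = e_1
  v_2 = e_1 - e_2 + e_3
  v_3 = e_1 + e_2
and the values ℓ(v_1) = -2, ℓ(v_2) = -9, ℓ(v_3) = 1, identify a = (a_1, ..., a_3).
a = (-2, 3, -4)

Write a = (a_1, ..., a_3) in the standard basis. For each basis vector v_i, ℓ(v_i) = <v_i, a> is a linear equation in the a_j's. Collect the n equations into a matrix system V a = ℓ, where row i of V is v_i (expressed in the standard basis). Since V is invertible (lower-triangular with 1s on the diagonal, up to permutation), solve by back-substitution:
  V =
[[1, 0, 0],
 [1, -1, 1],
 [1, 1, 0]]
  V a = (-2, -9, 1)
Solving gives a = (-2, 3, -4).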